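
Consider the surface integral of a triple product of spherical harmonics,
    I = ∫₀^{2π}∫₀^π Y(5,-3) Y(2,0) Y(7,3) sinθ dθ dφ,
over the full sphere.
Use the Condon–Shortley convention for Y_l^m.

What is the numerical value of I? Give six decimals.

Checks pass: Σm=0; 14 even; l₃=7∈[3,7].
(2·5+1)(2·2+1)(2·7+1) = 825
Δ: 0! 10! 4! / 15! → 1/15015
sum: t=0:+1/57600 = 1/57600
3j²(5 2 7; 0 0 0) = Δ·Π!·Σ² = 21/715  (sign -1)
sum: t=0:+1/322560 = 1/322560
3j²(5 2 7; -3 0 3) = Δ·Π!·Σ² = 18/1001  (sign +1)
combine: 4πI² = 825·21/715·18/1001 = 810/1859
take √, sign -1: I = -0.18620781

-0.186208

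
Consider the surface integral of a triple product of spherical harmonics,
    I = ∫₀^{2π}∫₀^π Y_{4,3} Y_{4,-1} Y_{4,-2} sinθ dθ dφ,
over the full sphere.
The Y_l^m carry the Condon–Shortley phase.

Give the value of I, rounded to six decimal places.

-0.063661

Rules hold: Σm=0, L=12 even, 0≤4≤8.
N = 9·9·9 = 729
Δ = 4!·4!·4!/13! = 1/450450
Racah Σ t=0..4: t=0:+1/13824 t=1:−1/216 t=2:+1/64 t=3:−1/216 t=4:+1/13824 = 5/768
⇒ 3j(4 4 4; 0 0 0)² = 18/1001, sgn +1
Racah Σ t=0..1: t=0:+1/864 t=1:−1/576 = -1/1728
⇒ 3j(4 4 4; 3 -1 -2)² = 5/1287, sgn -1
4πI² = N·(3j₀)²·(3jₘ)² = 7290/143143
I = -1·√(0.0509281/4π) = -0.06366105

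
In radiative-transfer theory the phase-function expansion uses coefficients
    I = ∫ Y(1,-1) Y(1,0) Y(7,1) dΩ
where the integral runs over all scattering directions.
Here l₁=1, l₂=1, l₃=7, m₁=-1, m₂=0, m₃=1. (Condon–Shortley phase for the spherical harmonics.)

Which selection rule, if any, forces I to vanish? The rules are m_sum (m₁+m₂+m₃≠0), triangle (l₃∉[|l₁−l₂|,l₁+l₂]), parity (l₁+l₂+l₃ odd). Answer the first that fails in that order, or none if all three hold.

triangle

azimuthal sum: -1 + 0 + 1 = 0  ✓
0 ≤ 7 ≤ 2 (triangle on l)  ✗
L = 1 + 1 + 7 = 9 (odd)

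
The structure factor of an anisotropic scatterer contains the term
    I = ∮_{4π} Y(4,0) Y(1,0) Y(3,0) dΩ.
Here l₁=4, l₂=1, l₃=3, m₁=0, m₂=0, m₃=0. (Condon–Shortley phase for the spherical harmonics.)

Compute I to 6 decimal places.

Rules hold: Σm=0, L=8 even, 3≤3≤5.
N = 9·3·7 = 189
Δ = 2!·6!·0!/9! = 1/252
Racah Σ t=1..1: t=1:−1/36 = -1/36
⇒ 3j(4 1 3; 0 0 0)² = 4/63, sgn +1
(m-triple is (0,0,0) — same symbol as above.)
4πI² = N·(3j₀)²·(3jₘ)² = 16/21
I = +1·√(0.761905/4π) = 0.24623252

0.246233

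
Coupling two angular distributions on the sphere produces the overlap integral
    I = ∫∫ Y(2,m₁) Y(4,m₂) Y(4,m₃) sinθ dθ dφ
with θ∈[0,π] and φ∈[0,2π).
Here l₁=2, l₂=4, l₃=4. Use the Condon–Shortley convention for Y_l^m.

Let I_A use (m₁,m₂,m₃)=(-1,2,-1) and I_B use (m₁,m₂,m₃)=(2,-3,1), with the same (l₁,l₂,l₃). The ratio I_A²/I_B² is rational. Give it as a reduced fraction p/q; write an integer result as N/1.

9/14

Shared (l₁,l₂,l₃)=(2,4,4): N and (l;000)² cancel in I_A²/I_B².
A: Δ = 2!·2!·6!/11! = 1/13860; Racah Σ t=1..2: t=1:−1/240 t=2:+1/96 = 1/160; ⇒ 3j(2 4 4; -1 2 -1)² = 27/1540, sgn -1
B: Δ = 2!·2!·6!/11! = 1/13860; Racah Σ t=0..0: t=0:+1/480 = 1/480; ⇒ 3j(2 4 4; 2 -3 1)² = 3/110, sgn -1
I_A²/I_B² = (27/1540)/(3/110) = 9/14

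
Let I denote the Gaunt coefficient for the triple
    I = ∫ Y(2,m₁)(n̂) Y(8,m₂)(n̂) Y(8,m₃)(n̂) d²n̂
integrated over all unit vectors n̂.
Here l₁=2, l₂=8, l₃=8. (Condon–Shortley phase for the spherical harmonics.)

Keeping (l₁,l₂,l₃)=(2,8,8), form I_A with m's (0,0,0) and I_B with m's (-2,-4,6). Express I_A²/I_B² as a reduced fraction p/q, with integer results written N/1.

Shared (l₁,l₂,l₃)=(2,8,8): N and (l;000)² cancel in I_A²/I_B².
A: Δ = 2!·2!·14!/19! = 1/348840; Racah Σ t=0..2: t=0:+1/116121600 t=1:−1/25401600 t=2:+1/116121600 = -1/45158400; ⇒ 3j(2 8 8; 0 0 0)² = 24/1615, sgn -1
B: Δ = 2!·2!·14!/19! = 1/348840; Racah Σ t=2..2: t=2:+1/3832012800 = 1/3832012800; ⇒ 3j(2 8 8; -2 -4 6)² = 91/9690, sgn +1
I_A²/I_B² = (24/1615)/(91/9690) = 144/91

144/91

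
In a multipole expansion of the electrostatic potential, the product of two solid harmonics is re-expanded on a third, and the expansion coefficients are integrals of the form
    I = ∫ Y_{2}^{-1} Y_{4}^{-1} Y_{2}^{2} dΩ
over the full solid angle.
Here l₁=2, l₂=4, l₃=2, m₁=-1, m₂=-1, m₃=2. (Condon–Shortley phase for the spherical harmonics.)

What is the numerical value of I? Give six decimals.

Checks pass: Σm=0; 8 even; l₃=2∈[2,6].
(2·2+1)(2·4+1)(2·2+1) = 225
Δ: 4! 0! 4! / 9! → 1/630
sum: t=2:+1/16 = 1/16
3j²(2 4 2; 0 0 0) = Δ·Π!·Σ² = 2/35  (sign +1)
sum: t=3:−1/144 = -1/144
3j²(2 4 2; -1 -1 2) = Δ·Π!·Σ² = 1/126  (sign -1)
combine: 4πI² = 225·2/35·1/126 = 5/49
take √, sign -1: I = -0.09011188

-0.090112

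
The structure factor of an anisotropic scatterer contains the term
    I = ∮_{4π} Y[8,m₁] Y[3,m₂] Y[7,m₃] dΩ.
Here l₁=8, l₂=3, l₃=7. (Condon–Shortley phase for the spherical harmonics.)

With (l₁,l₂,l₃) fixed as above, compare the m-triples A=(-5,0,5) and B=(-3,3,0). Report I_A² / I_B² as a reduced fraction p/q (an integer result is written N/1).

Same 8,3,7: normalisation and zero-m 3j drop out of the ratio.
A: Δ: 4! 12! 2! / 19! → 1/5290740; sum: t=1:−1/5748019200 t=2:+1/159667200 t=3:−1/87091200 = -31/5748019200; 3j²(8 3 7; -5 0 5) = Δ·Π!·Σ² = 961/135660  (sign -1)
B: Δ: 4! 12! 2! / 19! → 1/5290740; sum: t=4:+1/29030400 = 1/29030400; 3j²(8 3 7; -3 3 0) = Δ·Π!·Σ² = 165/8398  (sign -1)
I_A²/I_B² = (961/135660)/(165/8398) = 12493/34650

12493/34650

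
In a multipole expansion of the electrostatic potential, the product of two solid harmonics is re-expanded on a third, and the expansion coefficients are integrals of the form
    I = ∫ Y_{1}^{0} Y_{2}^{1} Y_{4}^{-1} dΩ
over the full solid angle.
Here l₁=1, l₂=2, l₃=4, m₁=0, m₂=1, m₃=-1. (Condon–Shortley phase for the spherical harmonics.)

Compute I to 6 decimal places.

triangle: need 1≤l₃≤3, have 4; I=0

0.000000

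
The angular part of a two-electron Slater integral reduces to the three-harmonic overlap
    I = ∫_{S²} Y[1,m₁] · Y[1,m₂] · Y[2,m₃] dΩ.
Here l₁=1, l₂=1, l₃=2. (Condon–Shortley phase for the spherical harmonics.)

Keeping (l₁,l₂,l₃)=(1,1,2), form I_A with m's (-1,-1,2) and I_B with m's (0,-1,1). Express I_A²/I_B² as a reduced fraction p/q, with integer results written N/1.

2/1

Shared (l₁,l₂,l₃)=(1,1,2): N and (l;000)² cancel in I_A²/I_B².
A: Δ = 0!·2!·2!/5! = 1/30; Racah Σ t=0..0: t=0:+1/4 = 1/4; ⇒ 3j(1 1 2; -1 -1 2)² = 1/5, sgn +1
B: Δ = 0!·2!·2!/5! = 1/30; Racah Σ t=0..0: t=0:+1/2 = 1/2; ⇒ 3j(1 1 2; 0 -1 1)² = 1/10, sgn -1
I_A²/I_B² = (1/5)/(1/10) = 2/1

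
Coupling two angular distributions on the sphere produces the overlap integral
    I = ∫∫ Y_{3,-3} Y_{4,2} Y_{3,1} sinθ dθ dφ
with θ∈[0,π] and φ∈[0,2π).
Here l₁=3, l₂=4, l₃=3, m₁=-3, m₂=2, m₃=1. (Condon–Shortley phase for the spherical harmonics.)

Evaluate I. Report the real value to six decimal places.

-0.188451

Checks pass: Σm=0; 10 even; l₃=3∈[1,7].
(2·3+1)(2·4+1)(2·3+1) = 441
Δ: 4! 2! 4! / 11! → 1/34650
sum: t=1:−1/72 t=2:+1/16 t=3:−1/72 = 5/144
3j²(3 4 3; 0 0 0) = Δ·Π!·Σ² = 2/77  (sign -1)
sum: t=4:+1/192 = 1/192
3j²(3 4 3; -3 2 1) = Δ·Π!·Σ² = 3/77  (sign +1)
combine: 4πI² = 441·2/77·3/77 = 54/121
take √, sign -1: I = -0.18845135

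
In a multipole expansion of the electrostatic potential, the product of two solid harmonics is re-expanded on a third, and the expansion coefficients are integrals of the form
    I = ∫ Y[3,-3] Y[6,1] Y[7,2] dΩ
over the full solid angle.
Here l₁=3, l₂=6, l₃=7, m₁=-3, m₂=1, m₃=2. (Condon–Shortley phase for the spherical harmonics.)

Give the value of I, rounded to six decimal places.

-0.170823

Checks pass: Σm=0; 16 even; l₃=7∈[3,9].
(2·3+1)(2·6+1)(2·7+1) = 1365
Δ: 2! 4! 10! / 17! → 1/2042040
sum: t=0:+1/207360 t=1:−1/57600 t=2:+1/207360 = -1/129600
3j²(3 6 7; 0 0 0) = Δ·Π!·Σ² = 168/12155  (sign +1)
sum: t=2:+1/691200 = 1/691200
3j²(3 6 7; -3 1 2) = Δ·Π!·Σ² = 189/9724  (sign -1)
combine: 4πI² = 1365·168/12155·189/9724 = 166698/454597
take √, sign -1: I = -0.17082325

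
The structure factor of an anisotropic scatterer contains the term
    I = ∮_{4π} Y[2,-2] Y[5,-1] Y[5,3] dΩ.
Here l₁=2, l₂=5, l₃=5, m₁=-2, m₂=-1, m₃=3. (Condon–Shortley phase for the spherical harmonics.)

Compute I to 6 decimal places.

0.171169

m-sum 0 ✓  L=12 even ✓  3≤5≤7 ✓
Π(2lᵢ+1) = 5×11×11 = 605
triangle coeff Δ(2,5,5) = 1/38610
Σ_t [0,2]: t=0:+1/2880 t=1:−1/576 t=2:+1/2880 = -1/960
(3j)²=10/429 [(2 5 5; 0 0 0)], sign=+1
Σ_t [2,2]: t=2:+1/5760 = 1/5760
(3j)²=56/2145 [(2 5 5; -2 -1 3)], sign=+1
⇒ 4πI² = 560/1521
I = (+1)√(560/1521/(4π)) = 0.17116875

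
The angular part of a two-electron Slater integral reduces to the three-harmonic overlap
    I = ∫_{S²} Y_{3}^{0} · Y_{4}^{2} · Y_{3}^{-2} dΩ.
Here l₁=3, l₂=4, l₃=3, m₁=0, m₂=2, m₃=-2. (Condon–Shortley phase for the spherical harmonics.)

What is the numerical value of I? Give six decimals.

-0.044418

m-sum 0 ✓  L=10 even ✓  1≤3≤7 ✓
Π(2lᵢ+1) = 7×9×7 = 441
triangle coeff Δ(3,4,3) = 1/34650
Σ_t [1,3]: t=1:−1/72 t=2:+1/16 t=3:−1/72 = 5/144
(3j)²=2/77 [(3 4 3; 0 0 0)], sign=-1
Σ_t [2,3]: t=2:+1/96 t=3:−1/72 = -1/288
(3j)²=1/462 [(3 4 3; 0 2 -2)], sign=+1
⇒ 4πI² = 3/121
I = (-1)√(3/121/(4π)) = -0.04441841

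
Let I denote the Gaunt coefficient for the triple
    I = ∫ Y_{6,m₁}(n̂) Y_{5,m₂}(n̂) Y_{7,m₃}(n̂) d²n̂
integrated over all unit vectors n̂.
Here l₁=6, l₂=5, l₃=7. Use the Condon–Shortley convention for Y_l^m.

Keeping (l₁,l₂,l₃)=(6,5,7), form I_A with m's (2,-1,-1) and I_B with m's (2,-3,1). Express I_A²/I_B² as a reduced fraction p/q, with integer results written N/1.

134689/8232

l's match ⇒ only the (l;m) 3-j factors differ between A and B.
A: triangle coeff Δ(6,5,7) = 1/174594420; Σ_t [0,4]: t=0:+1/663552 t=1:−1/155520 t=2:+1/276480 t=3:−1/3628800 t=4:+1/696729600 = -367/232243200; (3j)²=134689/19399380 [(6 5 7; 2 -1 -1)], sign=-1
B: triangle coeff Δ(6,5,7) = 1/174594420; Σ_t [0,2]: t=0:+1/663552 t=1:−1/518400 t=2:+1/4147200 = -1/5529600; (3j)²=98/230945 [(6 5 7; 2 -3 1)], sign=-1
I_A²/I_B² = (134689/19399380)/(98/230945) = 134689/8232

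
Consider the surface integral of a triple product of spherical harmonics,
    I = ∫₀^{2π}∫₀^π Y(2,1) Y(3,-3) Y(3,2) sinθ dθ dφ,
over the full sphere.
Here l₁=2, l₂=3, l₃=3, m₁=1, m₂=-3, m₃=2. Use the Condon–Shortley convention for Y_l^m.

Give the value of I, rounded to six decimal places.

Rules hold: Σm=0, L=8 even, 1≤3≤5.
N = 5·7·7 = 245
Δ = 2!·2!·4!/9! = 1/3780
Racah Σ t=0..2: t=0:+1/24 t=1:−1/4 t=2:+1/24 = -1/6
⇒ 3j(2 3 3; 0 0 0)² = 4/105, sgn +1
Racah Σ t=0..0: t=0:+1/48 = 1/48
⇒ 3j(2 3 3; 1 -3 2)² = 5/84, sgn -1
4πI² = N·(3j₀)²·(3jₘ)² = 5/9
I = -1·√(0.555556/4π) = -0.21026104

-0.210261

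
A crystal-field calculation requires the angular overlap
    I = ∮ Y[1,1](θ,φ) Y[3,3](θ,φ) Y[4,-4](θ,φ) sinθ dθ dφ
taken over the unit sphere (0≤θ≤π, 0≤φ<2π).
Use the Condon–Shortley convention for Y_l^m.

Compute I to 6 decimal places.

0.325735

m-sum 0 ✓  L=8 even ✓  2≤4≤4 ✓
Π(2lᵢ+1) = 3×7×9 = 189
triangle coeff Δ(1,3,4) = 1/252
Σ_t [0,0]: t=0:+1/36 = 1/36
(3j)²=4/63 [(1 3 4; 0 0 0)], sign=+1
Σ_t [0,0]: t=0:+1/1440 = 1/1440
(3j)²=1/9 [(1 3 4; 1 3 -4)], sign=+1
⇒ 4πI² = 4/3
I = (+1)√(4/3/(4π)) = 0.32573501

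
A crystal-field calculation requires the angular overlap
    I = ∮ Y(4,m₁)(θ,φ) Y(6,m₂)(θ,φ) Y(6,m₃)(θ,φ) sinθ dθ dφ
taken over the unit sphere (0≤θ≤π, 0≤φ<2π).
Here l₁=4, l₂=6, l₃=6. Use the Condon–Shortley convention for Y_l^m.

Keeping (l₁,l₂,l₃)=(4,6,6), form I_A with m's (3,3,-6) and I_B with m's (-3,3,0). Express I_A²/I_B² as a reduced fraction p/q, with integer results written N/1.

33/28

Same 4,6,6: normalisation and zero-m 3j drop out of the ratio.
A: Δ: 4! 4! 8! / 17! → 1/15315300; sum: t=1:−1/5806080 = -1/5806080; 3j²(4 6 6; 3 3 -6) = Δ·Π!·Σ² = 9/884  (sign -1)
B: Δ: 4! 4! 8! / 17! → 1/15315300; sum: t=3:−1/207360 t=4:+1/103680 = 1/207360; 3j²(4 6 6; -3 3 0) = Δ·Π!·Σ² = 21/2431  (sign +1)
I_A²/I_B² = (9/884)/(21/2431) = 33/28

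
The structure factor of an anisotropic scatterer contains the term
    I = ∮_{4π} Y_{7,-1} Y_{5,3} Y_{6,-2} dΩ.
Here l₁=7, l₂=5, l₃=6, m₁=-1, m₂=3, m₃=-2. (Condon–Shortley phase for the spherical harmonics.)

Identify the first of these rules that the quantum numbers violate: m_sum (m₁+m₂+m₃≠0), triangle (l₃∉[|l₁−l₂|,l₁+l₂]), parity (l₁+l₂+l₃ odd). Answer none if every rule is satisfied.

none

Σmᵢ = 0  ✓
l₃∈[|l₁−l₂|,l₁+l₂]=[2,12], have l₃=6  ✓
Σlᵢ = 18 ⇒ even  ✓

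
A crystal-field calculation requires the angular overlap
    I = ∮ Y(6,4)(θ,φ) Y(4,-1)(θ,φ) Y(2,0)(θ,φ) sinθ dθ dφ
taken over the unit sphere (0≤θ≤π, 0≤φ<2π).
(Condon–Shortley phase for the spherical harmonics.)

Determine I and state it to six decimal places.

0.000000

4 − 1 + 0 = 3 ≠ 0: azimuthal integral kills it; I = 0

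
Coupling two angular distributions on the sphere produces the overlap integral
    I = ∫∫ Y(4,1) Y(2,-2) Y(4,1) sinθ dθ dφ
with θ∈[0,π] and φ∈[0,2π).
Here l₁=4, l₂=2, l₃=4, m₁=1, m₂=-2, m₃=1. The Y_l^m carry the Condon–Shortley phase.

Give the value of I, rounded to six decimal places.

Rules hold: Σm=0, L=10 even, 2≤4≤6.
N = 9·5·9 = 405
Δ = 2!·6!·2!/11! = 1/13860
Racah Σ t=0..2: t=0:+1/192 t=1:−1/36 t=2:+1/192 = -5/288
⇒ 3j(4 2 4; 0 0 0)² = 20/693, sgn -1
Racah Σ t=0..0: t=0:+1/144 = 1/144
⇒ 3j(4 2 4; 1 -2 1)² = 10/231, sgn -1
4πI² = N·(3j₀)²·(3jₘ)² = 3000/5929
I = +1·√(0.505988/4π) = 0.20066192

0.200662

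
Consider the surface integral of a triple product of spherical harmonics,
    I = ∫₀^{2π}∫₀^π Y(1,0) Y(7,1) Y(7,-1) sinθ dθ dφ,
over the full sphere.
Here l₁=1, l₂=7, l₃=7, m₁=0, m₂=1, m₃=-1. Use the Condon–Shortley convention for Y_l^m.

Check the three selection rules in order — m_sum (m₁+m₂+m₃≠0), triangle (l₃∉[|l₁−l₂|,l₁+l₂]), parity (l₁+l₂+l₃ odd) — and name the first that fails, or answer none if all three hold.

azimuthal sum: 0 + 1 − 1 = 0  ✓
6 ≤ 7 ≤ 8 (triangle on l)  ✓
L = 1 + 7 + 7 = 15 (odd)  ✗

parity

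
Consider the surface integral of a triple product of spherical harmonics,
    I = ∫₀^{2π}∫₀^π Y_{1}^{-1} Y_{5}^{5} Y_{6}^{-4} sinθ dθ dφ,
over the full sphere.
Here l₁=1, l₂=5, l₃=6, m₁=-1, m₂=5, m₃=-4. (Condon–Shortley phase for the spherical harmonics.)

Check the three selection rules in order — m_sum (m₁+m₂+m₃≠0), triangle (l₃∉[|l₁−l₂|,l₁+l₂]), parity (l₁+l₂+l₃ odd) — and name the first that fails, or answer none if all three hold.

Σmᵢ = 0  ✓
l₃∈[|l₁−l₂|,l₁+l₂]=[4,6], have l₃=6  ✓
Σlᵢ = 12 ⇒ even  ✓

none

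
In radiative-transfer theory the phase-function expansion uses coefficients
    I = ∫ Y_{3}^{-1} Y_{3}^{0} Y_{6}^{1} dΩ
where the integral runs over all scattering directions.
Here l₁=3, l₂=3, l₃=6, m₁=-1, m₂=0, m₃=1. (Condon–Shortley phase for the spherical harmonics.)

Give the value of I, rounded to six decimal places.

Checks pass: Σm=0; 12 even; l₃=6∈[0,6].
(2·3+1)(2·3+1)(2·6+1) = 637
Δ: 0! 6! 6! / 13! → 1/12012
sum: t=0:+1/1296 = 1/1296
3j²(3 3 6; 0 0 0) = Δ·Π!·Σ² = 100/3003  (sign +1)
sum: t=0:+1/1728 = 1/1728
3j²(3 3 6; -1 0 1) = Δ·Π!·Σ² = 25/858  (sign -1)
combine: 4πI² = 637·100/3003·25/858 = 8750/14157
take √, sign -1: I = -0.22177545

-0.221775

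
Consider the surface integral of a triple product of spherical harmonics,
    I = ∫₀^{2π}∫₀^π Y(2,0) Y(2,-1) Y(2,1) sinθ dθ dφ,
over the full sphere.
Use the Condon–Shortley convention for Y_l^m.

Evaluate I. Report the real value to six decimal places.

-0.090112

m-sum 0 ✓  L=6 even ✓  0≤2≤4 ✓
Π(2lᵢ+1) = 5×5×5 = 125
triangle coeff Δ(2,2,2) = 1/630
Σ_t [0,2]: t=0:+1/8 t=1:−1/1 t=2:+1/8 = -3/4
(3j)²=2/35 [(2 2 2; 0 0 0)], sign=-1
Σ_t [0,1]: t=0:+1/4 t=1:−1/2 = -1/4
(3j)²=1/70 [(2 2 2; 0 -1 1)], sign=+1
⇒ 4πI² = 5/49
I = (-1)√(5/49/(4π)) = -0.09011188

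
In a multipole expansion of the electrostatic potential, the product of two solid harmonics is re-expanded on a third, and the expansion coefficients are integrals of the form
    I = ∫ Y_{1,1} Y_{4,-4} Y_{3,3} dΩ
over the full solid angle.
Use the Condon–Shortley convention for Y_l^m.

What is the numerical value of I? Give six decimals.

0.325735

Rules hold: Σm=0, L=8 even, 3≤3≤5.
N = 3·9·7 = 189
Δ = 2!·0!·6!/9! = 1/252
Racah Σ t=1..1: t=1:−1/36 = -1/36
⇒ 3j(1 4 3; 0 0 0)² = 4/63, sgn +1
Racah Σ t=0..0: t=0:+1/1440 = 1/1440
⇒ 3j(1 4 3; 1 -4 3)² = 1/9, sgn +1
4πI² = N·(3j₀)²·(3jₘ)² = 4/3
I = +1·√(1.33333/4π) = 0.32573501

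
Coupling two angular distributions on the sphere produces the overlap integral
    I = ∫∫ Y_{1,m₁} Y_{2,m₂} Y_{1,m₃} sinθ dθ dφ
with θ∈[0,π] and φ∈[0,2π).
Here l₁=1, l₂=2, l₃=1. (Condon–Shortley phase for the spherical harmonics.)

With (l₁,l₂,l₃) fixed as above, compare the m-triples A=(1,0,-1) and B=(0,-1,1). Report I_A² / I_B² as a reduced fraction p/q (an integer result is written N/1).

1/3

l's match ⇒ only the (l;m) 3-j factors differ between A and B.
A: triangle coeff Δ(1,2,1) = 1/30; Σ_t [0,0]: t=0:+1/4 = 1/4; (3j)²=1/30 [(1 2 1; 1 0 -1)], sign=+1
B: triangle coeff Δ(1,2,1) = 1/30; Σ_t [1,1]: t=1:−1/2 = -1/2; (3j)²=1/10 [(1 2 1; 0 -1 1)], sign=-1
I_A²/I_B² = (1/30)/(1/10) = 1/3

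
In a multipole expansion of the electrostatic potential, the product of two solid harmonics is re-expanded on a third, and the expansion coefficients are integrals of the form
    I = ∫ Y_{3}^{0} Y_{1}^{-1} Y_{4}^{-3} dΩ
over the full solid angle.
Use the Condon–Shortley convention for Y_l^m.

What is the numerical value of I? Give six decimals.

m-sum = 0 − 1 − 3 = -4 ≠ 0 ⇒ I = 0

0.000000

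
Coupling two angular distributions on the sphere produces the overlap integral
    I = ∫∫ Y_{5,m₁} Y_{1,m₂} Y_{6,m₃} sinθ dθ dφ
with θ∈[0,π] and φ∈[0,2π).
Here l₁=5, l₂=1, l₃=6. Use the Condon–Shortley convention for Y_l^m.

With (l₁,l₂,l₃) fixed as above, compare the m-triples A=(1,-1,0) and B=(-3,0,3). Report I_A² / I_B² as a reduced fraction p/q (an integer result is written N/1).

5/9

l's match ⇒ only the (l;m) 3-j factors differ between A and B.
A: triangle coeff Δ(5,1,6) = 1/858; Σ_t [0,0]: t=0:+1/34560 = 1/34560; (3j)²=5/286 [(5 1 6; 1 -1 0)], sign=+1
B: triangle coeff Δ(5,1,6) = 1/858; Σ_t [0,0]: t=0:+1/80640 = 1/80640; (3j)²=9/286 [(5 1 6; -3 0 3)], sign=-1
I_A²/I_B² = (5/286)/(9/286) = 5/9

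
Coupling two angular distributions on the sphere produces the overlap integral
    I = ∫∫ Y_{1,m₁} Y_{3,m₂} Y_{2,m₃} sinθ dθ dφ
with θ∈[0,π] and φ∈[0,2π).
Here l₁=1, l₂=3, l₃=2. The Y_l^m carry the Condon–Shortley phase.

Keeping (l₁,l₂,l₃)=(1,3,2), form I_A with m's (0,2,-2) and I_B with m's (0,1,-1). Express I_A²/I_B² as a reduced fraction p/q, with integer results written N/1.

5/8

l's match ⇒ only the (l;m) 3-j factors differ between A and B.
A: triangle coeff Δ(1,3,2) = 1/105; Σ_t [1,1]: t=1:−1/24 = -1/24; (3j)²=1/21 [(1 3 2; 0 2 -2)], sign=-1
B: triangle coeff Δ(1,3,2) = 1/105; Σ_t [1,1]: t=1:−1/6 = -1/6; (3j)²=8/105 [(1 3 2; 0 1 -1)], sign=+1
I_A²/I_B² = (1/21)/(8/105) = 5/8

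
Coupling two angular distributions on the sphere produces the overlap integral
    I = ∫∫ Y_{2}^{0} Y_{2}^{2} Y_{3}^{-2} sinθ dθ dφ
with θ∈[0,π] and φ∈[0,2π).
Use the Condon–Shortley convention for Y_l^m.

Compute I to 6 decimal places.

L=7 odd ⇒ parity kills the (l;000) factor ⇒ I = 0

0.000000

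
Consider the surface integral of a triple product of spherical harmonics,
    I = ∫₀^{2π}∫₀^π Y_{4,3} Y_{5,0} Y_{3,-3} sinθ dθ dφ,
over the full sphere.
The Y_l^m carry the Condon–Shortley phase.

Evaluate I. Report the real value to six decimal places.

-0.098140

m-sum 0 ✓  L=12 even ✓  1≤3≤9 ✓
Π(2lᵢ+1) = 9×11×7 = 693
triangle coeff Δ(4,5,3) = 1/180180
Σ_t [2,4]: t=2:+1/576 t=3:−1/144 t=4:+1/576 = -1/288
(3j)²=20/1001 [(4 5 3; 0 0 0)], sign=+1
Σ_t [1,1]: t=1:−1/5760 = -1/5760
(3j)²=5/572 [(4 5 3; 3 0 -3)], sign=-1
⇒ 4πI² = 225/1859
I = (-1)√(225/1859/(4π)) = -0.09814013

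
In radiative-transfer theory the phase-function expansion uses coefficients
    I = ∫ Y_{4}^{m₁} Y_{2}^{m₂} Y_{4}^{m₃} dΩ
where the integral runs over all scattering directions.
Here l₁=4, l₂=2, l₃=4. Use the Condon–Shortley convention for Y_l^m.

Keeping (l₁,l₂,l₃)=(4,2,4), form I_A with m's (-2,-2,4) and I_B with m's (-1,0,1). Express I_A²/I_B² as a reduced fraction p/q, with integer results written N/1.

168/289

l's match ⇒ only the (l;m) 3-j factors differ between A and B.
A: triangle coeff Δ(4,2,4) = 1/13860; Σ_t [0,0]: t=0:+1/2880 = 1/2880; (3j)²=2/165 [(4 2 4; -2 -2 4)], sign=+1
B: triangle coeff Δ(4,2,4) = 1/13860; Σ_t [0,2]: t=0:+1/480 t=1:−1/48 t=2:+1/144 = -17/1440; (3j)²=289/13860 [(4 2 4; -1 0 1)], sign=+1
I_A²/I_B² = (2/165)/(289/13860) = 168/289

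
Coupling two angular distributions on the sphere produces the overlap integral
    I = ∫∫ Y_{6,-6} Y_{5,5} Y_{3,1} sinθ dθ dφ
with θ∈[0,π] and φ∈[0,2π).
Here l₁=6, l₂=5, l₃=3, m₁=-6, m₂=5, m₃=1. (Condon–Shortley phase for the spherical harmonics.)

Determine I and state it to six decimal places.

m-sum 0 ✓  L=14 even ✓  1≤3≤11 ✓
Π(2lᵢ+1) = 13×11×7 = 1001
triangle coeff Δ(6,5,3) = 1/675675
Σ_t [3,5]: t=3:−1/8640 t=4:+1/2304 t=5:−1/8640 = 7/34560
(3j)²=7/429 [(6 5 3; 0 0 0)], sign=-1
Σ_t [8,8]: t=8:+1/1935360 = 1/1935360
(3j)²=3/91 [(6 5 3; -6 5 1)], sign=+1
⇒ 4πI² = 7/13
I = (-1)√(7/13/(4π)) = -0.20700098

-0.207001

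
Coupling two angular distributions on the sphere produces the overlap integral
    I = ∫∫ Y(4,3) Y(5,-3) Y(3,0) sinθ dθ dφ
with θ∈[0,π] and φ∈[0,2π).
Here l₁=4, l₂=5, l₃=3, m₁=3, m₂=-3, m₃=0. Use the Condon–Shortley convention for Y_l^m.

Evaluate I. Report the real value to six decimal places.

0.103862

Checks pass: Σm=0; 12 even; l₃=3∈[1,9].
(2·4+1)(2·5+1)(2·3+1) = 693
Δ: 6! 2! 4! / 13! → 1/180180
sum: t=2:+1/576 t=3:−1/144 t=4:+1/576 = -1/288
3j²(4 5 3; 0 0 0) = Δ·Π!·Σ² = 20/1001  (sign +1)
sum: t=0:+1/2880 t=1:−1/1440 = -1/2880
3j²(4 5 3; 3 -3 0) = Δ·Π!·Σ² = 7/715  (sign +1)
combine: 4πI² = 693·20/1001·7/715 = 252/1859
take √, sign +1: I = 0.10386175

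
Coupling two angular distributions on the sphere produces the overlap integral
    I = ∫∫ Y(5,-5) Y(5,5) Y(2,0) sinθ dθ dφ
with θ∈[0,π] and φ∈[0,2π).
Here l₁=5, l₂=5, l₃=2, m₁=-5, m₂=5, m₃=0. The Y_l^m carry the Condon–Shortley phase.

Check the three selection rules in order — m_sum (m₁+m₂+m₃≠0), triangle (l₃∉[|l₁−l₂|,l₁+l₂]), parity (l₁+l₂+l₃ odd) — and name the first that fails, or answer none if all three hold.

none

m₁+m₂+m₃ = -5 + 5 + 0 = 0  ✓
triangle: |5−5|=0 ≤ l₃=2 ≤ 5+5=10  ✓
parity: l₁+l₂+l₃ = 12 is even  ✓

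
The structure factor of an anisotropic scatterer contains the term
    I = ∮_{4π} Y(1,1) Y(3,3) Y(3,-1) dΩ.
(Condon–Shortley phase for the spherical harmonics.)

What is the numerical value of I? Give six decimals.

0.000000

m-sum = 1 + 3 − 1 = 3 ≠ 0 ⇒ I = 0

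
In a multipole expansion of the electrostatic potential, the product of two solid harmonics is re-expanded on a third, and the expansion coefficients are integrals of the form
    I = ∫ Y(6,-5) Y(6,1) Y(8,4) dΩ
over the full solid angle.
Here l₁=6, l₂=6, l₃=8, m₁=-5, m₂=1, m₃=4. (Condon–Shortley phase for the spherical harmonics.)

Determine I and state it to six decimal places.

0.082508

Checks pass: Σm=0; 20 even; l₃=8∈[0,12].
(2·6+1)(2·6+1)(2·8+1) = 2873
Δ: 4! 8! 8! / 21! → 1/1309458150
sum: t=0:+1/49766400 t=1:−1/3110400 t=2:+1/1327104 t=3:−1/3110400 t=4:+1/49766400 = 1/6635520
3j²(6 6 8; 0 0 0) = Δ·Π!·Σ² = 350/46189  (sign +1)
sum: t=3:−1/139345920 t=4:+1/87091200 = 1/232243200
3j²(6 6 8; -5 1 4) = Δ·Π!·Σ² = 33/8398  (sign +1)
combine: 4πI² = 2873·350/46189·33/8398 = 525/6137
take √, sign +1: I = 0.08250811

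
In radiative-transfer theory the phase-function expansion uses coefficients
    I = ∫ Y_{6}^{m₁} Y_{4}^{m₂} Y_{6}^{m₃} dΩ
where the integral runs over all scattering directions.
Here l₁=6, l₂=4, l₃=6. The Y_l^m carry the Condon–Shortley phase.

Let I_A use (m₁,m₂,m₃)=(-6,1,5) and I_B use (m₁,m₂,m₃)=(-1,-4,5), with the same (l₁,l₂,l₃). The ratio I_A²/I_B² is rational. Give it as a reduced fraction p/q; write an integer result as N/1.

99/28

Same 6,4,6: normalisation and zero-m 3j drop out of the ratio.
A: Δ: 4! 8! 4! / 17! → 1/15315300; sum: t=4:+1/5806080 = 1/5806080; 3j²(6 4 6; -6 1 5) = Δ·Π!·Σ² = 165/6188  (sign -1)
B: Δ: 4! 8! 4! / 17! → 1/15315300; sum: t=0:+1/2903040 = 1/2903040; 3j²(6 4 6; -1 -4 5) = Δ·Π!·Σ² = 5/663  (sign -1)
I_A²/I_B² = (165/6188)/(5/663) = 99/28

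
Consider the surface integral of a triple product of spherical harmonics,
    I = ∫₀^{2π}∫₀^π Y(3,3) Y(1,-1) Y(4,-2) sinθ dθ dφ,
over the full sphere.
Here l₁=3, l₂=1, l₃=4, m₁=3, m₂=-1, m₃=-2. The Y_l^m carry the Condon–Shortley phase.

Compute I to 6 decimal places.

Checks pass: Σm=0; 8 even; l₃=4∈[2,4].
(2·3+1)(2·1+1)(2·4+1) = 189
Δ: 0! 6! 2! / 9! → 1/252
sum: t=0:+1/36 = 1/36
3j²(3 1 4; 0 0 0) = Δ·Π!·Σ² = 4/63  (sign +1)
sum: t=0:+1/1440 = 1/1440
3j²(3 1 4; 3 -1 -2) = Δ·Π!·Σ² = 1/252  (sign +1)
combine: 4πI² = 189·4/63·1/252 = 1/21
take √, sign +1: I = 0.06155813

0.061558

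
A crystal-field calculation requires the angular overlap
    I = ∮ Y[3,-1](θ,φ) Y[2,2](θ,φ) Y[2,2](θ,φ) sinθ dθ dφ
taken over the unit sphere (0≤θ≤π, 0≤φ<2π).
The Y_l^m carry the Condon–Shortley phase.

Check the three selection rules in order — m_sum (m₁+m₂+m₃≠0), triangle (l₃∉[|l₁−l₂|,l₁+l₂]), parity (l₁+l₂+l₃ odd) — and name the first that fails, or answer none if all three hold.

Σmᵢ = 3  ✗
l₃∈[|l₁−l₂|,l₁+l₂]=[1,5], have l₃=2
Σlᵢ = 7 ⇒ odd

m_sum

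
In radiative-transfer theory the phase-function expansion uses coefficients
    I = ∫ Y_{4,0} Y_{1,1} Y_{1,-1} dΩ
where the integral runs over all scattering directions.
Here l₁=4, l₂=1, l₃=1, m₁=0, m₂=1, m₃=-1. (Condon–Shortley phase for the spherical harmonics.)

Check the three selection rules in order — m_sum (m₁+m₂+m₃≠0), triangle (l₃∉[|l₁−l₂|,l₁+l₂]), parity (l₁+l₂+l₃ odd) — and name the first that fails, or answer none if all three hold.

triangle

azimuthal sum: 0 + 1 − 1 = 0  ✓
3 ≤ 1 ≤ 5 (triangle on l)  ✗
L = 4 + 1 + 1 = 6 (even)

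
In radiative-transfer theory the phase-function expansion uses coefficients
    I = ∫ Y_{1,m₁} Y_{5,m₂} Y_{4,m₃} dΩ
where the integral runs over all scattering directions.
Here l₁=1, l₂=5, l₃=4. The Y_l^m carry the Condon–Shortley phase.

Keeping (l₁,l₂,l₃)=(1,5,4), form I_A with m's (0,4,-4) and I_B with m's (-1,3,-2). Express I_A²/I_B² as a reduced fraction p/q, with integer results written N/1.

Shared (l₁,l₂,l₃)=(1,5,4): N and (l;000)² cancel in I_A²/I_B².
A: Δ = 2!·0!·8!/11! = 1/495; Racah Σ t=1..1: t=1:−1/40320 = -1/40320; ⇒ 3j(1 5 4; 0 4 -4)² = 1/55, sgn -1
B: Δ = 2!·0!·8!/11! = 1/495; Racah Σ t=2..2: t=2:+1/2880 = 1/2880; ⇒ 3j(1 5 4; -1 3 -2)² = 28/495, sgn +1
I_A²/I_B² = (1/55)/(28/495) = 9/28

9/28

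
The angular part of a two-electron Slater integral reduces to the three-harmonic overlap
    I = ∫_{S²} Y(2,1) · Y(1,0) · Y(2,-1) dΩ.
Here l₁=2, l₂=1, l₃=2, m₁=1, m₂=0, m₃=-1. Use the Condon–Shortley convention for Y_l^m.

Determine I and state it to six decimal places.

Σlᵢ=5 odd — θ-integrand is odd under cosθ→−cosθ; I=0

0.000000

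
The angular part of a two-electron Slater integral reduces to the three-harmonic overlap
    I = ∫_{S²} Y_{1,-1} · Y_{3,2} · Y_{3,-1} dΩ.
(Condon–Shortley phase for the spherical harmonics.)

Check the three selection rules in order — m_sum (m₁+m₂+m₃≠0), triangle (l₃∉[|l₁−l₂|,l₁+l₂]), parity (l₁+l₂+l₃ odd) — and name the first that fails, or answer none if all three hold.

parity

m₁+m₂+m₃ = -1 + 2 − 1 = 0  ✓
triangle: |1−3|=2 ≤ l₃=3 ≤ 1+3=4  ✓
parity: l₁+l₂+l₃ = 7 is odd  ✗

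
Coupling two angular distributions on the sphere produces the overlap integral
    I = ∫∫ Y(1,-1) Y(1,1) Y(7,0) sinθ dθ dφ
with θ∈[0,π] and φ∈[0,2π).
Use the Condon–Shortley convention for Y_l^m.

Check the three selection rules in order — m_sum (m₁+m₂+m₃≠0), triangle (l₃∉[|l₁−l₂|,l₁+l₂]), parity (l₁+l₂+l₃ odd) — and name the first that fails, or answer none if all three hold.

triangle

m₁+m₂+m₃ = -1 + 1 + 0 = 0  ✓
triangle: |1−1|=0 ≤ l₃=7 ≤ 1+1=2  ✗
parity: l₁+l₂+l₃ = 9 is odd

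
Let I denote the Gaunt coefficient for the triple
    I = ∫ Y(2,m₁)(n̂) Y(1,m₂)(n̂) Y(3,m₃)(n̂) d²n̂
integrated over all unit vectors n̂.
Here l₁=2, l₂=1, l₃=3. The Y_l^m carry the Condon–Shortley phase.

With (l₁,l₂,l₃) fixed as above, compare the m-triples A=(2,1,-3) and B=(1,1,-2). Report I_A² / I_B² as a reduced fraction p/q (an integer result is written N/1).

Shared (l₁,l₂,l₃)=(2,1,3): N and (l;000)² cancel in I_A²/I_B².
A: Δ = 0!·4!·2!/7! = 1/105; Racah Σ t=0..0: t=0:+1/48 = 1/48; ⇒ 3j(2 1 3; 2 1 -3)² = 1/7, sgn +1
B: Δ = 0!·4!·2!/7! = 1/105; Racah Σ t=0..0: t=0:+1/12 = 1/12; ⇒ 3j(2 1 3; 1 1 -2)² = 2/21, sgn -1
I_A²/I_B² = (1/7)/(2/21) = 3/2

3/2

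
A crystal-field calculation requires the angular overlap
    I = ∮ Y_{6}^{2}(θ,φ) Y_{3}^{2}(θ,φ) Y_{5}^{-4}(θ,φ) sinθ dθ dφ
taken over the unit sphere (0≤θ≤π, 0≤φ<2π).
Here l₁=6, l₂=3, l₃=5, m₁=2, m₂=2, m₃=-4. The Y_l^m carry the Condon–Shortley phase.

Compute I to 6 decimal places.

Checks pass: Σm=0; 14 even; l₃=5∈[3,9].
(2·6+1)(2·3+1)(2·5+1) = 1001
Δ: 4! 8! 2! / 15! → 1/675675
sum: t=1:−1/8640 t=2:+1/2304 t=3:−1/8640 = 7/34560
3j²(6 3 5; 0 0 0) = Δ·Π!·Σ² = 7/429  (sign -1)
sum: t=3:−1/60480 t=4:+1/967680 = -1/64512
3j²(6 3 5; 2 2 -4) = Δ·Π!·Σ² = 15/1001  (sign +1)
combine: 4πI² = 1001·7/429·15/1001 = 35/143
take √, sign -1: I = -0.13956004

-0.139560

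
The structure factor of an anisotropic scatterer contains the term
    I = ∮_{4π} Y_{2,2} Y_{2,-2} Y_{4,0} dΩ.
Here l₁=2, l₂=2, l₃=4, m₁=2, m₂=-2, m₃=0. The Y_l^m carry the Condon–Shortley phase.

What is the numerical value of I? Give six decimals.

0.040299

Checks pass: Σm=0; 8 even; l₃=4∈[0,4].
(2·2+1)(2·2+1)(2·4+1) = 225
Δ: 0! 4! 4! / 9! → 1/630
sum: t=0:+1/16 = 1/16
3j²(2 2 4; 0 0 0) = Δ·Π!·Σ² = 2/35  (sign +1)
sum: t=0:+1/576 = 1/576
3j²(2 2 4; 2 -2 0) = Δ·Π!·Σ² = 1/630  (sign +1)
combine: 4πI² = 225·2/35·1/630 = 1/49
take √, sign +1: I = 0.04029926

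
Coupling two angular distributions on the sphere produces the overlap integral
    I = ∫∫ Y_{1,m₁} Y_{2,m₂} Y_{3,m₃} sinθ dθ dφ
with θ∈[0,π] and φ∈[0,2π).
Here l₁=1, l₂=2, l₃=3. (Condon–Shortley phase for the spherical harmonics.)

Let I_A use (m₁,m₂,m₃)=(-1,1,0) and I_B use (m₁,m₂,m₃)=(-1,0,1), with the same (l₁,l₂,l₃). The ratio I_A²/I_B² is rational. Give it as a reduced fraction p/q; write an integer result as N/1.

1/2

Same 1,2,3: normalisation and zero-m 3j drop out of the ratio.
A: Δ: 0! 2! 4! / 7! → 1/105; sum: t=0:+1/12 = 1/12; 3j²(1 2 3; -1 1 0) = Δ·Π!·Σ² = 1/35  (sign -1)
B: Δ: 0! 2! 4! / 7! → 1/105; sum: t=0:+1/8 = 1/8; 3j²(1 2 3; -1 0 1) = Δ·Π!·Σ² = 2/35  (sign +1)
I_A²/I_B² = (1/35)/(2/35) = 1/2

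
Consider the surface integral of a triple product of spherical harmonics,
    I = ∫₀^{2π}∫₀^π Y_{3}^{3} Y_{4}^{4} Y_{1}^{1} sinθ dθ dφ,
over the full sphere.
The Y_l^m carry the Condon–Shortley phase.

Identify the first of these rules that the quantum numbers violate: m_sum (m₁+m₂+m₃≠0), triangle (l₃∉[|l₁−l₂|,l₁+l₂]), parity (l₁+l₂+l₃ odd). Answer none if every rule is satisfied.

m_sum

m₁+m₂+m₃ = 3 + 4 + 1 = 8  ✗
triangle: |3−4|=1 ≤ l₃=1 ≤ 3+4=7
parity: l₁+l₂+l₃ = 8 is even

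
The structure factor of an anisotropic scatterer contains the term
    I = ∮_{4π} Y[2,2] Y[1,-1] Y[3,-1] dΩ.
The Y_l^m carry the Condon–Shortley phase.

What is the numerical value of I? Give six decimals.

Checks pass: Σm=0; 6 even; l₃=3∈[1,3].
(2·2+1)(2·1+1)(2·3+1) = 105
Δ: 0! 4! 2! / 7! → 1/105
sum: t=0:+1/4 = 1/4
3j²(2 1 3; 0 0 0) = Δ·Π!·Σ² = 3/35  (sign -1)
sum: t=0:+1/48 = 1/48
3j²(2 1 3; 2 -1 -1) = Δ·Π!·Σ² = 1/105  (sign +1)
combine: 4πI² = 105·3/35·1/105 = 3/35
take √, sign -1: I = -0.08258890

-0.082589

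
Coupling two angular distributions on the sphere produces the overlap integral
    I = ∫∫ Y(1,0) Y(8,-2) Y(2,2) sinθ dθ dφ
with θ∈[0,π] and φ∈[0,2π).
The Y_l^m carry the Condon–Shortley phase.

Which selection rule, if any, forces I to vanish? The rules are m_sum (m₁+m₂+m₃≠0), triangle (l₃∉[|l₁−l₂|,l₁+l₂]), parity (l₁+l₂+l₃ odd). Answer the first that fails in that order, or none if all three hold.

azimuthal sum: 0 − 2 + 2 = 0  ✓
7 ≤ 2 ≤ 9 (triangle on l)  ✗
L = 1 + 8 + 2 = 11 (odd)

triangle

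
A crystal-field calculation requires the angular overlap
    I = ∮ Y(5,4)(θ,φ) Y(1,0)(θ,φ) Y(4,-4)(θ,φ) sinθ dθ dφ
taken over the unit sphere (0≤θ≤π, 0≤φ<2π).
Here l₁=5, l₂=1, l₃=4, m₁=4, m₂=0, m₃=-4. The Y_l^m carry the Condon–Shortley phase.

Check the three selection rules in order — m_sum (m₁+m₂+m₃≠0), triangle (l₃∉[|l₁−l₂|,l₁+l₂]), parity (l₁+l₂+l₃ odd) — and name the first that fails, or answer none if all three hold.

none

Σmᵢ = 0  ✓
l₃∈[|l₁−l₂|,l₁+l₂]=[4,6], have l₃=4  ✓
Σlᵢ = 10 ⇒ even  ✓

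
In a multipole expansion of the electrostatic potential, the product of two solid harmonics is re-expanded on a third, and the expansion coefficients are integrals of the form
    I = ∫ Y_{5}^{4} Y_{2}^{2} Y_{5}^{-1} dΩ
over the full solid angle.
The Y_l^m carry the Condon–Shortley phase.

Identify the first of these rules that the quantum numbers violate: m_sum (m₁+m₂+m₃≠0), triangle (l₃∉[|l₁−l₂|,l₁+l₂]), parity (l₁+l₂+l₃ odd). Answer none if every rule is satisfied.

azimuthal sum: 4 + 2 − 1 = 5  ✗
3 ≤ 5 ≤ 7 (triangle on l)
L = 5 + 2 + 5 = 12 (even)

m_sum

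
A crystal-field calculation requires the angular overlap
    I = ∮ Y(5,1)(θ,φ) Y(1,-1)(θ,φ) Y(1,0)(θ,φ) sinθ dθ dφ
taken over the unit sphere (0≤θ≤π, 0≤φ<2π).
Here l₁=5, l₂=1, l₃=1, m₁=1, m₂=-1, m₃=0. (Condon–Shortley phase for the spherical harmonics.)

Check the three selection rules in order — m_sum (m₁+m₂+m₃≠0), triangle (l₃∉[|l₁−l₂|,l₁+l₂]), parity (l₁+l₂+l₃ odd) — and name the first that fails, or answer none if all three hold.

Σmᵢ = 0  ✓
l₃∈[|l₁−l₂|,l₁+l₂]=[4,6], have l₃=1  ✗
Σlᵢ = 7 ⇒ odd

triangle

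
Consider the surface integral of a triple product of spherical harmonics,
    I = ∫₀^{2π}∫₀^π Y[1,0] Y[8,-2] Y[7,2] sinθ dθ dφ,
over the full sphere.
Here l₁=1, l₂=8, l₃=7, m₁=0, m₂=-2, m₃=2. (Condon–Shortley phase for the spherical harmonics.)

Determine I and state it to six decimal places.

Checks pass: Σm=0; 16 even; l₃=7∈[7,9].
(2·1+1)(2·8+1)(2·7+1) = 765
Δ: 2! 0! 14! / 17! → 1/2040
sum: t=1:−1/25401600 = -1/25401600
3j²(1 8 7; 0 0 0) = Δ·Π!·Σ² = 8/255  (sign +1)
sum: t=1:−1/43545600 = -1/43545600
3j²(1 8 7; 0 -2 2) = Δ·Π!·Σ² = 1/34  (sign +1)
combine: 4πI² = 765·8/255·1/34 = 12/17
take √, sign +1: I = 0.23700703

0.237007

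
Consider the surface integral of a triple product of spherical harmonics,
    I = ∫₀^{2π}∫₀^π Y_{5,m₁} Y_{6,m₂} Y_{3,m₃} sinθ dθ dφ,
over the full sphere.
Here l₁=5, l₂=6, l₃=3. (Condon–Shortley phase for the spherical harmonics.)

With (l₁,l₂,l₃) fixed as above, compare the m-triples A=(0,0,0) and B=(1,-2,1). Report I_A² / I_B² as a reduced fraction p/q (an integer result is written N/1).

l's match ⇒ only the (l;m) 3-j factors differ between A and B.
A: triangle coeff Δ(5,6,3) = 1/675675; Σ_t [3,5]: t=3:−1/8640 t=4:+1/2304 t=5:−1/8640 = 7/34560; (3j)²=7/429 [(5 6 3; 0 0 0)], sign=-1
B: triangle coeff Δ(5,6,3) = 1/675675; Σ_t [2,4]: t=2:+1/11520 t=3:−1/4320 t=4:+1/27648 = -1/9216; (3j)²=2/143 [(5 6 3; 1 -2 1)], sign=-1
I_A²/I_B² = (7/429)/(2/143) = 7/6

7/6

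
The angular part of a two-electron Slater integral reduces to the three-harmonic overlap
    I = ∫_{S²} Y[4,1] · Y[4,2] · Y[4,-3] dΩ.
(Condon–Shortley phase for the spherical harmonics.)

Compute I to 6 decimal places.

Rules hold: Σm=0, L=12 even, 0≤4≤8.
N = 9·9·9 = 729
Δ = 4!·4!·4!/13! = 1/450450
Racah Σ t=0..4: t=0:+1/13824 t=1:−1/216 t=2:+1/64 t=3:−1/216 t=4:+1/13824 = 5/768
⇒ 3j(4 4 4; 0 0 0)² = 18/1001, sgn +1
Racah Σ t=2..3: t=2:+1/576 t=3:−1/864 = 1/1728
⇒ 3j(4 4 4; 1 2 -3)² = 5/1287, sgn -1
4πI² = N·(3j₀)²·(3jₘ)² = 7290/143143
I = -1·√(0.0509281/4π) = -0.06366105

-0.063661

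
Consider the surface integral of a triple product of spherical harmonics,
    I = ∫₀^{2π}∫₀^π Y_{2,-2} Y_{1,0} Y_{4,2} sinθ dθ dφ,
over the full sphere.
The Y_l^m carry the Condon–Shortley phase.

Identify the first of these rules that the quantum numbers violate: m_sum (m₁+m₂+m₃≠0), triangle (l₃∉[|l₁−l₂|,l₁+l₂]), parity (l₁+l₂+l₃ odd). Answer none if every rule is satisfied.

triangle

Σmᵢ = 0  ✓
l₃∈[|l₁−l₂|,l₁+l₂]=[1,3], have l₃=4  ✗
Σlᵢ = 7 ⇒ odd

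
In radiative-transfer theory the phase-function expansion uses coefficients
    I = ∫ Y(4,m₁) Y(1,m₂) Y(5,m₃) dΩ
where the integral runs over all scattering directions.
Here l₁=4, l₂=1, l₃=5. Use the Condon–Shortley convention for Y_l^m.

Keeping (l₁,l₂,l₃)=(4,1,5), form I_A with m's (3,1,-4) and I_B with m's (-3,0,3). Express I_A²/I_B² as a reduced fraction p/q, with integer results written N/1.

Same 4,1,5: normalisation and zero-m 3j drop out of the ratio.
A: Δ: 0! 8! 2! / 11! → 1/495; sum: t=0:+1/10080 = 1/10080; 3j²(4 1 5; 3 1 -4) = Δ·Π!·Σ² = 4/55  (sign -1)
B: Δ: 0! 8! 2! / 11! → 1/495; sum: t=0:+1/5040 = 1/5040; 3j²(4 1 5; -3 0 3) = Δ·Π!·Σ² = 16/495  (sign +1)
I_A²/I_B² = (4/55)/(16/495) = 9/4

9/4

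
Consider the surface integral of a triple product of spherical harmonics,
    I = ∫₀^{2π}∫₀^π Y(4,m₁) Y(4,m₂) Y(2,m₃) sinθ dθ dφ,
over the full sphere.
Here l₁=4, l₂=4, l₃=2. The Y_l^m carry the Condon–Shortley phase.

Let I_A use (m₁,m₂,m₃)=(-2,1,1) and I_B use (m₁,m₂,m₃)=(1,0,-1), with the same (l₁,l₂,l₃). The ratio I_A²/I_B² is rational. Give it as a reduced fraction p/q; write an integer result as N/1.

Shared (l₁,l₂,l₃)=(4,4,2): N and (l;000)² cancel in I_A²/I_B².
A: Δ = 6!·2!·2!/11! = 1/13860; Racah Σ t=4..5: t=4:+1/96 t=5:−1/240 = 1/160; ⇒ 3j(4 4 2; -2 1 1)² = 27/1540, sgn -1
B: Δ = 6!·2!·2!/11! = 1/13860; Racah Σ t=2..3: t=2:+1/96 t=3:−1/72 = -1/288; ⇒ 3j(4 4 2; 1 0 -1)² = 1/462, sgn +1
I_A²/I_B² = (27/1540)/(1/462) = 81/10

81/10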